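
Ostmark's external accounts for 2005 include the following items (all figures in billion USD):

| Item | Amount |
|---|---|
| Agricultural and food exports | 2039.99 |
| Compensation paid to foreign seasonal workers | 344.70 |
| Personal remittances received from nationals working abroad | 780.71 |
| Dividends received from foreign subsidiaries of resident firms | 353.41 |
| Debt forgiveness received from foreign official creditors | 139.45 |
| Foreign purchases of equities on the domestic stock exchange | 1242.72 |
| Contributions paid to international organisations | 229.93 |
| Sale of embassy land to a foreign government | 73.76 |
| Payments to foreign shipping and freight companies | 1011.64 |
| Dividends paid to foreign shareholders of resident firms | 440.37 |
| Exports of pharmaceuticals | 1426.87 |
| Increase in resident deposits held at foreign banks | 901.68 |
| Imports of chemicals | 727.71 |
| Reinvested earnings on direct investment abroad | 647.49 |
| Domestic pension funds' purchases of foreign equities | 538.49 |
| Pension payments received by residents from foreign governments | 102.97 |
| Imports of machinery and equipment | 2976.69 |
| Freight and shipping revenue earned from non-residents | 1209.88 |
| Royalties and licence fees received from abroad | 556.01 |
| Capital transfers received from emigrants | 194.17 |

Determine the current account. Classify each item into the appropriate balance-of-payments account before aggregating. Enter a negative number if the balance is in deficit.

1386.29

Goods: -727.71 + 2039.99 - 2976.69 + 1426.87 = -237.54
Services: 556.01 + 1209.88 - 1011.64 = 754.25
Primary income: 647.49 - 344.70 - 440.37 + 353.41 = 215.83
Secondary income: 780.71 + 102.97 - 229.93 = 653.75
Current account = (-237.54) + 754.25 + 215.83 + 653.75 = 1386.29
(Excluded from the current account — capital account: debt forgiveness received from foreign official creditors 139.45, sale of embassy land to a foreign government 73.76, capital transfers received from emigrants 194.17; financial account: foreign purchases of equities on the domestic stock exchange 1242.72, increase in resident deposits held at foreign banks 901.68, domestic pension funds' purchases of foreign equities 538.49.)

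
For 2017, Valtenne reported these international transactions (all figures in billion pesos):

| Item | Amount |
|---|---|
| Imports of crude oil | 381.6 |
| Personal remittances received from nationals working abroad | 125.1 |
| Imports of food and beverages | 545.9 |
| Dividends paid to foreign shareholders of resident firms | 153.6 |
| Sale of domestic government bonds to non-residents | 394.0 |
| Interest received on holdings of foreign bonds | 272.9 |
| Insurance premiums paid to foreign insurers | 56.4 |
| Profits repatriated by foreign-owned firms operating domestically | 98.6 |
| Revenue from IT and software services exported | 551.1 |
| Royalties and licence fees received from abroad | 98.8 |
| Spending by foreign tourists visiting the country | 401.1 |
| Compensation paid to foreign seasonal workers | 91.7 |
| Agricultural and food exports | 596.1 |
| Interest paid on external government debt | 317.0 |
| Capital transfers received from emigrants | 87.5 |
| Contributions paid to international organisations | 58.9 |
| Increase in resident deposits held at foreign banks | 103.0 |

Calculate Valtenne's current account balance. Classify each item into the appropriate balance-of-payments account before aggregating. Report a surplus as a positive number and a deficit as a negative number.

Goods: -381.6 - 545.9 + 596.1 = -331.4
Services: 98.8 - 56.4 + 551.1 + 401.1 = 994.6
Primary income: -91.7 - 98.6 - 153.6 - 317.0 + 272.9 = -388.0
Secondary income: 125.1 - 58.9 = 66.2
Current account = (-331.4) + 994.6 + (-388.0) + 66.2 = 341.4
(Excluded from the current account — financial account: sale of domestic government bonds to non-residents 394.0, increase in resident deposits held at foreign banks 103.0; capital account: capital transfers received from emigrants 87.5.)

341.4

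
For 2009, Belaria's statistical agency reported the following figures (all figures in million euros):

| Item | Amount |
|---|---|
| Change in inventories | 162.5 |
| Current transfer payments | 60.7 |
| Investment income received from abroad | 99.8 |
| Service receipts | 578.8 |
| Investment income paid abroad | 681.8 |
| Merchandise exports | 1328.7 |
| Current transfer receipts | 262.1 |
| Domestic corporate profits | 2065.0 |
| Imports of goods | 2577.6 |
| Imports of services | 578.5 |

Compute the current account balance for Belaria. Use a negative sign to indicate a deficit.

Goods balance = 1328.7 - 2577.6 = -1248.9
Services balance = 578.8 - 578.5 = 0.3
Trade balance (goods + services) = -1248.9 + 0.3 = -1248.6
Net primary income = 99.8 - 681.8 = -582.0
Net secondary income = 262.1 - 60.7 = 201.4
Current account = -1248.6 + (-582.0) + 201.4 = -1629.2

-1629.2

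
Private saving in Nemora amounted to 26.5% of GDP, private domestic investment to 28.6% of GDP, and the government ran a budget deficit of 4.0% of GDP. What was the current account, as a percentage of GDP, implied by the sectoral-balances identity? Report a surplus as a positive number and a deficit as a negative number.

-6.1

By the sectoral-balances identity, CA = (S_private - I) + (T - G).
Private balance = 26.5 - 28.6 = -2.1
Government balance (T - G) = -4.0
CA = -2.1 + (-4.0) = -6.1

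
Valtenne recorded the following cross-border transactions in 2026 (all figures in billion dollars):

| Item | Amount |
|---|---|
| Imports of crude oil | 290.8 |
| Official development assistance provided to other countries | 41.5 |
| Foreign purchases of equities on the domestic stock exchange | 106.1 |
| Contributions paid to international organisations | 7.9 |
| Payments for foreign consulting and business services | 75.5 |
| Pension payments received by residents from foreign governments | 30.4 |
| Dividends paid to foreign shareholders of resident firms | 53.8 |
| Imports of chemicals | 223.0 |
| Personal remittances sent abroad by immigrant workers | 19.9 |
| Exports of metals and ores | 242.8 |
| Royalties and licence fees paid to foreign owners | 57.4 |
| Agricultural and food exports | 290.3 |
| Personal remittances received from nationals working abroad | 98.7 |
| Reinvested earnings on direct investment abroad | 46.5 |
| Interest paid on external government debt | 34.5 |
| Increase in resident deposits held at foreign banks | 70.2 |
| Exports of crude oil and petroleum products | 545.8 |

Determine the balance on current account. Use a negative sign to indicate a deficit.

450.2

Goods: -290.8 + 545.8 - 223.0 + 290.3 + 242.8 = 565.1
Services: -57.4 - 75.5 = -132.9
Primary income: 46.5 - 34.5 - 53.8 = -41.8
Secondary income: -19.9 + 98.7 - 41.5 + 30.4 - 7.9 = 59.8
Current account = 565.1 + (-132.9) + (-41.8) + 59.8 = 450.2
(Excluded from the current account — financial account: foreign purchases of equities on the domestic stock exchange 106.1, increase in resident deposits held at foreign banks 70.2.)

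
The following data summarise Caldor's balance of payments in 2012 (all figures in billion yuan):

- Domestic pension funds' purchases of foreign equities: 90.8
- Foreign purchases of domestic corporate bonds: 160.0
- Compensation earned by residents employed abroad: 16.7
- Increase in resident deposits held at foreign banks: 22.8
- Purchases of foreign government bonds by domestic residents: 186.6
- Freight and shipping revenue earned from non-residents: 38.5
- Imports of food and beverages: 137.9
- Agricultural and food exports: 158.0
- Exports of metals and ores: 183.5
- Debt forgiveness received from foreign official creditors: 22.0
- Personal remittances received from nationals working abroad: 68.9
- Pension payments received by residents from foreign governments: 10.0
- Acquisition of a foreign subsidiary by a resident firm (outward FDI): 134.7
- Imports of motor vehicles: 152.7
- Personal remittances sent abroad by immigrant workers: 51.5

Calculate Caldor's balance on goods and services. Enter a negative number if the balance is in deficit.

Goods: 183.5 - 152.7 + 158.0 - 137.9 = 50.9
Services: 38.5
Trade balance = 50.9 + 38.5 = 89.4
(Excluded from the trade balance — financial account: domestic pension funds' purchases of foreign equities 90.8, foreign purchases of domestic corporate bonds 160.0, increase in resident deposits held at foreign banks 22.8, purchases of foreign government bonds by domestic residents 186.6, acquisition of a foreign subsidiary by a resident firm (outward FDI) 134.7; primary income: compensation earned by residents employed abroad 16.7; capital account: debt forgiveness received from foreign official creditors 22.0; secondary income: personal remittances received from nationals working abroad 68.9, pension payments received by residents from foreign governments 10.0, personal remittances sent abroad by immigrant workers 51.5.)

89.4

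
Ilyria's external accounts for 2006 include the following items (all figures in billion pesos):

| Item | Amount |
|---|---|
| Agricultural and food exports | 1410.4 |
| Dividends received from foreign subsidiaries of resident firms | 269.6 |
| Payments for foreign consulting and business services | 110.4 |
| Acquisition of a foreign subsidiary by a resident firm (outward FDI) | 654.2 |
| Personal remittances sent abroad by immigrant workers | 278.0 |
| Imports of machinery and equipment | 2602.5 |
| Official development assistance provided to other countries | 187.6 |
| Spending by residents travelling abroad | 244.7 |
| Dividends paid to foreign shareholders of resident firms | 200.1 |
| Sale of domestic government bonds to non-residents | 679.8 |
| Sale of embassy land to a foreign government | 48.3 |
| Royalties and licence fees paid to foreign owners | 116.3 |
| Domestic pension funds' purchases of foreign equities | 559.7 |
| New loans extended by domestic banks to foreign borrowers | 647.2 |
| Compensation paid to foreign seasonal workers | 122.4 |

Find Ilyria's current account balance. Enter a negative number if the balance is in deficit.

Goods: 1410.4 - 2602.5 = -1192.1
Services: -110.4 - 244.7 - 116.3 = -471.4
Primary income: 269.6 - 200.1 - 122.4 = -52.9
Secondary income: -187.6 - 278.0 = -465.6
Current account = (-1192.1) + (-471.4) + (-52.9) + (-465.6) = -2182.0
(Excluded from the current account — financial account: acquisition of a foreign subsidiary by a resident firm (outward FDI) 654.2, sale of domestic government bonds to non-residents 679.8, domestic pension funds' purchases of foreign equities 559.7, new loans extended by domestic banks to foreign borrowers 647.2; capital account: sale of embassy land to a foreign government 48.3.)

-2182.0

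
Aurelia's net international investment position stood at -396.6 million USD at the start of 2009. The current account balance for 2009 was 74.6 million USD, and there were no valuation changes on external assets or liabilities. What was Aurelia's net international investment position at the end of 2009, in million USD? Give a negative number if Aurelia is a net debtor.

With no valuation effects, change in NIIP = current account = 74.6
End-of-year NIIP = -396.6 + 74.6 = -322.0

-322.0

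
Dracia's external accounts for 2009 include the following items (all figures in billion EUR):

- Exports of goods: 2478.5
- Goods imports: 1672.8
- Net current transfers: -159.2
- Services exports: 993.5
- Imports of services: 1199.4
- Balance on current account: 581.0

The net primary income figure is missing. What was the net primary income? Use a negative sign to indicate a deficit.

140.4

Current account = goods balance + services balance + net primary income + net secondary income
Sum of the known components = 440.6
Net primary income = CA - (known components) = 581.0 - 440.6 = 140.4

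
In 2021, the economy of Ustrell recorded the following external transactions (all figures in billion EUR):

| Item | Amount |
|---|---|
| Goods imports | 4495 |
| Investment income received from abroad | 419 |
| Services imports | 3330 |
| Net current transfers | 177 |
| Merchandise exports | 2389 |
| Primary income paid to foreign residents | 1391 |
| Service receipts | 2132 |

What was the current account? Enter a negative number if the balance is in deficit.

Goods balance = 2389 - 4495 = -2106
Services balance = 2132 - 3330 = -1198
Trade balance (goods + services) = -2106 + (-1198) = -3304
Net primary income = 419 - 1391 = -972
Net secondary income = 177
Current account = -3304 + (-972) + 177 = -4099

-4099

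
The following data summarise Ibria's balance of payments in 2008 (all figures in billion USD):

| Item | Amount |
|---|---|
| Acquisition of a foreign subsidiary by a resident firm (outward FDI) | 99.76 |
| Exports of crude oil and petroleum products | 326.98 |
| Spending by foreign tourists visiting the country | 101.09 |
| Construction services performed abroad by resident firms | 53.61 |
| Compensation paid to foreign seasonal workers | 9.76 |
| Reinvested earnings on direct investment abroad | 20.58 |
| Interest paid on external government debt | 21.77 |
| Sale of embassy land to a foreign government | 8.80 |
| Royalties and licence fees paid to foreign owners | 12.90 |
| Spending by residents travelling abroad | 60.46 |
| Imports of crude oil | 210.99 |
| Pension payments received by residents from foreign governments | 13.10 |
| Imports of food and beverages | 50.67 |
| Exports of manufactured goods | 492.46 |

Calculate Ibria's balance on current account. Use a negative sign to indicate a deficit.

Goods: 492.46 - 50.67 - 210.99 + 326.98 = 557.78
Services: 101.09 - 60.46 + 53.61 - 12.90 = 81.34
Primary income: -21.77 - 9.76 + 20.58 = -10.95
Secondary income: 13.10
Current account = 557.78 + 81.34 + (-10.95) + 13.10 = 641.27
(Excluded from the current account — financial account: acquisition of a foreign subsidiary by a resident firm (outward FDI) 99.76; capital account: sale of embassy land to a foreign government 8.80.)

641.27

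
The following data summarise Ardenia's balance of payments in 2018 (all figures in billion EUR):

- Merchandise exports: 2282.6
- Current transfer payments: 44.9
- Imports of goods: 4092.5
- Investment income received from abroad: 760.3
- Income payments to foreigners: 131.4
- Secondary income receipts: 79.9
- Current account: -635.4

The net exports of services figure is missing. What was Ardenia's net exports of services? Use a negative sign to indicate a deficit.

510.6

Current account = goods balance + services balance + net primary income + net secondary income
Sum of the known components = -1146.0
Net exports of services = CA - (known components) = -635.4 - (-1146.0) = 510.6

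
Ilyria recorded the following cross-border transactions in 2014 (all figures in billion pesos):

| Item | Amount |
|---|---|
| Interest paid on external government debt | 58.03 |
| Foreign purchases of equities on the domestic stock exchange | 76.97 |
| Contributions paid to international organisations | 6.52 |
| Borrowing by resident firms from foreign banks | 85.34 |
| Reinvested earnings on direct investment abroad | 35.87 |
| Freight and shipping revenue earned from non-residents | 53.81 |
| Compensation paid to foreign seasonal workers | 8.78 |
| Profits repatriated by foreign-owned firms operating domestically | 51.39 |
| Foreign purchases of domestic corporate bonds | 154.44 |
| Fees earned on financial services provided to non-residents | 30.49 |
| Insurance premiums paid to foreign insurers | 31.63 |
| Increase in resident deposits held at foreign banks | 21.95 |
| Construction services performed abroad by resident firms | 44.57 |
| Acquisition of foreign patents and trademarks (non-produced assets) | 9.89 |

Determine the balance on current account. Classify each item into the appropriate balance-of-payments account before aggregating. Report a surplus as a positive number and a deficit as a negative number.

Services: 53.81 - 31.63 + 44.57 + 30.49 = 97.24
Primary income: -51.39 + 35.87 - 8.78 - 58.03 = -82.33
Secondary income: -6.52
Current account = 97.24 + (-82.33) + (-6.52) = 8.39
(Excluded from the current account — financial account: foreign purchases of equities on the domestic stock exchange 76.97, borrowing by resident firms from foreign banks 85.34, foreign purchases of domestic corporate bonds 154.44, increase in resident deposits held at foreign banks 21.95; capital account: acquisition of foreign patents and trademarks (non-produced assets) 9.89.)

8.39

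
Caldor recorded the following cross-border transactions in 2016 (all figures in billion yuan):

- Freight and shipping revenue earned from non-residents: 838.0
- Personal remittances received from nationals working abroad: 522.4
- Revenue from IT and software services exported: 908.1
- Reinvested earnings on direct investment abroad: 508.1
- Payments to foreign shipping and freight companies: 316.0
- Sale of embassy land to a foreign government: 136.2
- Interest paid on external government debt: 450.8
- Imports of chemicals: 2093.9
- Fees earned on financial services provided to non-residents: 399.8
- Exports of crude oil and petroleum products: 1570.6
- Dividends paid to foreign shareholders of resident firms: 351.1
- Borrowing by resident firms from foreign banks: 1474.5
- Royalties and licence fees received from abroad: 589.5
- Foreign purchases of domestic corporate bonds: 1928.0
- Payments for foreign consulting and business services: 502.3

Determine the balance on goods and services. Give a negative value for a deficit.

Goods: 1570.6 - 2093.9 = -523.3
Services: -316.0 + 399.8 - 502.3 + 838.0 + 589.5 + 908.1 = 1917.1
Trade balance = -523.3 + 1917.1 = 1393.8
(Excluded from the trade balance — secondary income: personal remittances received from nationals working abroad 522.4; primary income: reinvested earnings on direct investment abroad 508.1, interest paid on external government debt 450.8, dividends paid to foreign shareholders of resident firms 351.1; capital account: sale of embassy land to a foreign government 136.2; financial account: borrowing by resident firms from foreign banks 1474.5, foreign purchases of domestic corporate bonds 1928.0.)

1393.8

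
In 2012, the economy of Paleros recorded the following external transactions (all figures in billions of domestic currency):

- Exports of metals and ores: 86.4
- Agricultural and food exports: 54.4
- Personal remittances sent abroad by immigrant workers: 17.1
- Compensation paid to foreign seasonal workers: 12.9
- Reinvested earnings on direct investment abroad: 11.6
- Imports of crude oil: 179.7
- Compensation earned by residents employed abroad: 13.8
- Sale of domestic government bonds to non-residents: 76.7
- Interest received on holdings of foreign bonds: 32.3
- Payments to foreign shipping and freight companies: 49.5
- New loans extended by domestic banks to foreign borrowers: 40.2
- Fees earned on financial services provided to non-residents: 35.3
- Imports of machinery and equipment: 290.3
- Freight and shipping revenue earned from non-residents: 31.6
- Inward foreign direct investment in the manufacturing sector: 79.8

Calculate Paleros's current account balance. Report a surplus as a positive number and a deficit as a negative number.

Goods: -290.3 - 179.7 + 86.4 + 54.4 = -329.2
Services: 35.3 - 49.5 + 31.6 = 17.4
Primary income: 13.8 + 32.3 + 11.6 - 12.9 = 44.8
Secondary income: -17.1
Current account = (-329.2) + 17.4 + 44.8 + (-17.1) = -284.1
(Excluded from the current account — financial account: sale of domestic government bonds to non-residents 76.7, new loans extended by domestic banks to foreign borrowers 40.2, inward foreign direct investment in the manufacturing sector 79.8.)

-284.1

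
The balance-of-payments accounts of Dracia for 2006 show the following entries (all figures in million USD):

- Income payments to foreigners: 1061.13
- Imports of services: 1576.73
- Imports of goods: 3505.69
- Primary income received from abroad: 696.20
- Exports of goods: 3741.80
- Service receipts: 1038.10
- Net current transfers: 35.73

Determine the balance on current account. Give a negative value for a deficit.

Goods balance = 3741.80 - 3505.69 = 236.11
Services balance = 1038.10 - 1576.73 = -538.63
Trade balance (goods + services) = 236.11 + (-538.63) = -302.52
Net primary income = 696.20 - 1061.13 = -364.93
Net secondary income = 35.73
Current account = -302.52 + (-364.93) + 35.73 = -631.72

-631.72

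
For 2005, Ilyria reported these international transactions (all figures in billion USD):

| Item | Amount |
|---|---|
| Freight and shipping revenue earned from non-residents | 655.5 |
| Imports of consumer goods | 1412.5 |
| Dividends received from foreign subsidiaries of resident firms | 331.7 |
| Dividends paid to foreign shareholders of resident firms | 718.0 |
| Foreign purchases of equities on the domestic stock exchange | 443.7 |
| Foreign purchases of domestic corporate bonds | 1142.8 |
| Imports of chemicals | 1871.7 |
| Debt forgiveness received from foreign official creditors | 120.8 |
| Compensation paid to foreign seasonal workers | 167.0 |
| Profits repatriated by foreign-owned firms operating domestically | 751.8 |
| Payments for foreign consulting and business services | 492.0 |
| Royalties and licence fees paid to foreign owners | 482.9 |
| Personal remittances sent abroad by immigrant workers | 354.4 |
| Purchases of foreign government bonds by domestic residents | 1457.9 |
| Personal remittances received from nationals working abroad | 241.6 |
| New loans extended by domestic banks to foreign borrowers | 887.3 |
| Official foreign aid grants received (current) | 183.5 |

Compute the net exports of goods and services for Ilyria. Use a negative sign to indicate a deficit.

Goods: -1412.5 - 1871.7 = -3284.2
Services: 655.5 - 492.0 - 482.9 = -319.4
Trade balance = -3284.2 + (-319.4) = -3603.6
(Excluded from the trade balance — primary income: dividends received from foreign subsidiaries of resident firms 331.7, dividends paid to foreign shareholders of resident firms 718.0, compensation paid to foreign seasonal workers 167.0, profits repatriated by foreign-owned firms operating domestically 751.8; financial account: foreign purchases of equities on the domestic stock exchange 443.7, foreign purchases of domestic corporate bonds 1142.8, purchases of foreign government bonds by domestic residents 1457.9, new loans extended by domestic banks to foreign borrowers 887.3; capital account: debt forgiveness received from foreign official creditors 120.8; secondary income: personal remittances sent abroad by immigrant workers 354.4, personal remittances received from nationals working abroad 241.6, official foreign aid grants received (current) 183.5.)

-3603.6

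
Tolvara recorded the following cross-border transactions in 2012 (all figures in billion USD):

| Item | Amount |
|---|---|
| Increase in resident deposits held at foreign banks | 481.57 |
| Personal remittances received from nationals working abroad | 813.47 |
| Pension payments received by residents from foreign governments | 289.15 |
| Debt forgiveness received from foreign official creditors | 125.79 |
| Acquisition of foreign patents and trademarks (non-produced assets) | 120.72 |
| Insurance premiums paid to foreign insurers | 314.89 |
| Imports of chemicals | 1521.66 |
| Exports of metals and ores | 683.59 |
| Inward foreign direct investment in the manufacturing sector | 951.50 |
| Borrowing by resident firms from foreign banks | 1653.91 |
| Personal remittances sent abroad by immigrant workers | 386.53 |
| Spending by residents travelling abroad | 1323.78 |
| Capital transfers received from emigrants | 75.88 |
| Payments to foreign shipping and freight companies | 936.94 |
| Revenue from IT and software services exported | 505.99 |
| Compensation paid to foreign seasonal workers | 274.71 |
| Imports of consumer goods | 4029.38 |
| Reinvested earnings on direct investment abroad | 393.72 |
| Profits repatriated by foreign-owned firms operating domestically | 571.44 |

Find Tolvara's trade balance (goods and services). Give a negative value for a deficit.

Goods: -4029.38 + 683.59 - 1521.66 = -4867.45
Services: -936.94 + 505.99 - 1323.78 - 314.89 = -2069.62
Trade balance = -4867.45 + (-2069.62) = -6937.07
(Excluded from the trade balance — financial account: increase in resident deposits held at foreign banks 481.57, inward foreign direct investment in the manufacturing sector 951.50, borrowing by resident firms from foreign banks 1653.91; secondary income: personal remittances received from nationals working abroad 813.47, pension payments received by residents from foreign governments 289.15, personal remittances sent abroad by immigrant workers 386.53; capital account: debt forgiveness received from foreign official creditors 125.79, acquisition of foreign patents and trademarks (non-produced assets) 120.72, capital transfers received from emigrants 75.88; primary income: compensation paid to foreign seasonal workers 274.71, reinvested earnings on direct investment abroad 393.72, profits repatriated by foreign-owned firms operating domestically 571.44.)

-6937.07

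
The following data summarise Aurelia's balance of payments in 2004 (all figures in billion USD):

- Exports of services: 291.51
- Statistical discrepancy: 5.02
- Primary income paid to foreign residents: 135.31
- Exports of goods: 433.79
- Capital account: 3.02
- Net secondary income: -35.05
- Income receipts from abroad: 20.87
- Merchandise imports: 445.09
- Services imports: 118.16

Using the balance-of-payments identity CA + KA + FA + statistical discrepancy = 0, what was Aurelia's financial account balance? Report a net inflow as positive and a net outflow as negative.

Goods balance = 433.79 - 445.09 = -11.30
Services balance = 291.51 - 118.16 = 173.35
Trade balance (goods + services) = -11.30 + 173.35 = 162.05
Net primary income = 20.87 - 135.31 = -114.44
Net secondary income = -35.05
Current account = 162.05 + (-114.44) + (-35.05) = 12.56
Financial account = -(12.56 + 3.02 + 5.02) = -20.60

-20.60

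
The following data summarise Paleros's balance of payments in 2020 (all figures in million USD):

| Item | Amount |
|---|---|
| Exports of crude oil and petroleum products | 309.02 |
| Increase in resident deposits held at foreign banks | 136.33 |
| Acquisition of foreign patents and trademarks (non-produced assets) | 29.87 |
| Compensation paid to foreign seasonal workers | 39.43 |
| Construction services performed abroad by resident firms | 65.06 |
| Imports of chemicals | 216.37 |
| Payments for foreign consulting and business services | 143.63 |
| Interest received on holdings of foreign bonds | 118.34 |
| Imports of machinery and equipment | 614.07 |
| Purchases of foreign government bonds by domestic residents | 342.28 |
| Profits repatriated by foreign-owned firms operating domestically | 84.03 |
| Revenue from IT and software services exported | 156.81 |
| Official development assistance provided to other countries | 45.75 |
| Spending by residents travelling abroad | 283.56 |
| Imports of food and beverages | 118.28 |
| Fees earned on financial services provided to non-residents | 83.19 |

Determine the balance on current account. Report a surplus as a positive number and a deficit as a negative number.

Goods: 309.02 - 216.37 - 118.28 - 614.07 = -639.70
Services: -283.56 - 143.63 + 83.19 + 156.81 + 65.06 = -122.13
Primary income: -39.43 - 84.03 + 118.34 = -5.12
Secondary income: -45.75
Current account = (-639.70) + (-122.13) + (-5.12) + (-45.75) = -812.70
(Excluded from the current account — financial account: increase in resident deposits held at foreign banks 136.33, purchases of foreign government bonds by domestic residents 342.28; capital account: acquisition of foreign patents and trademarks (non-produced assets) 29.87.)

-812.70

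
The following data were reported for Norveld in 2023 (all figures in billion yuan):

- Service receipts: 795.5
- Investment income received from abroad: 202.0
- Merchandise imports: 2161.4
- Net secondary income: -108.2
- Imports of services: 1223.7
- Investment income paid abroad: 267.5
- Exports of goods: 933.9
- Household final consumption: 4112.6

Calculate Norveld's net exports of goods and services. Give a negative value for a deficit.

-1655.7

Goods balance = 933.9 - 2161.4 = -1227.5
Services balance = 795.5 - 1223.7 = -428.2
Trade balance (goods + services) = -1227.5 + (-428.2) = -1655.7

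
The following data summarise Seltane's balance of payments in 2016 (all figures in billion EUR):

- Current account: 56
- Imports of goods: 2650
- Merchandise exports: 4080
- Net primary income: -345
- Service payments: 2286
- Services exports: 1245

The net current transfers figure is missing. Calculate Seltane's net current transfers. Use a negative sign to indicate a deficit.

Current account = goods balance + services balance + net primary income + net secondary income
Sum of the known components = 44
Net current transfers = CA - (known components) = 56 - 44 = 12

12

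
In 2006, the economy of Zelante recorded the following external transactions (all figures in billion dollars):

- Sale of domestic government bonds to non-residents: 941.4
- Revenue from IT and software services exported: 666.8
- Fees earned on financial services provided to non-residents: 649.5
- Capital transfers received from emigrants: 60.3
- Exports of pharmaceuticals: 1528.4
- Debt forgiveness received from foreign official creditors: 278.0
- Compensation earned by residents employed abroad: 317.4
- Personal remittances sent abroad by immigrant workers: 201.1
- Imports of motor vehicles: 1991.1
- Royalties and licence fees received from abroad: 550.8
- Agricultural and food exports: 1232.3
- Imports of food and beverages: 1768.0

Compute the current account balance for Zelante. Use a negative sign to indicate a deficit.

985.0

Goods: -1768.0 - 1991.1 + 1232.3 + 1528.4 = -998.4
Services: 649.5 + 666.8 + 550.8 = 1867.1
Primary income: 317.4
Secondary income: -201.1
Current account = (-998.4) + 1867.1 + 317.4 + (-201.1) = 985.0
(Excluded from the current account — financial account: sale of domestic government bonds to non-residents 941.4; capital account: capital transfers received from emigrants 60.3, debt forgiveness received from foreign official creditors 278.0.)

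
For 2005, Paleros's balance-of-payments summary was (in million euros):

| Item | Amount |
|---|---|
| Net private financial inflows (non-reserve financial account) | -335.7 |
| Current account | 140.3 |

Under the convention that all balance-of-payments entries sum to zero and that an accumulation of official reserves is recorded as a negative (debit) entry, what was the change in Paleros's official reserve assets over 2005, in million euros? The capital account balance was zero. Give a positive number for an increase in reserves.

Official reserve transactions balance = -(140.3 + (-335.7)) = 195.4
An accumulation of reserves is recorded as a debit (negative entry), so the change in the stock of reserves is the negative of that balance.
Change in official reserves = -(195.4) = -195.4

-195.4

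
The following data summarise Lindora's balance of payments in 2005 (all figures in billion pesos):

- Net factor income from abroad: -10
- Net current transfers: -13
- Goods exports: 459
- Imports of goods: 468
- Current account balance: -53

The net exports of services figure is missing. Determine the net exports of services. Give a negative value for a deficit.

Current account = goods balance + services balance + net primary income + net secondary income
Sum of the known components = -32
Net exports of services = CA - (known components) = -53 - (-32) = -21

-21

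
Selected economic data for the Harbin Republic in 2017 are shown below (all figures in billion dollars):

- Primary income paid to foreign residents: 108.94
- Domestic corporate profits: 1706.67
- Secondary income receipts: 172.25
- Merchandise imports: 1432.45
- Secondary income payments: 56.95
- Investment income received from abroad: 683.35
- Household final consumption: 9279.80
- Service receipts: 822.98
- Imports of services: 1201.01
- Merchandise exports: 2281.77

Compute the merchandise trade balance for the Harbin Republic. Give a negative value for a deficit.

Goods balance = 2281.77 - 1432.45 = 849.32

849.32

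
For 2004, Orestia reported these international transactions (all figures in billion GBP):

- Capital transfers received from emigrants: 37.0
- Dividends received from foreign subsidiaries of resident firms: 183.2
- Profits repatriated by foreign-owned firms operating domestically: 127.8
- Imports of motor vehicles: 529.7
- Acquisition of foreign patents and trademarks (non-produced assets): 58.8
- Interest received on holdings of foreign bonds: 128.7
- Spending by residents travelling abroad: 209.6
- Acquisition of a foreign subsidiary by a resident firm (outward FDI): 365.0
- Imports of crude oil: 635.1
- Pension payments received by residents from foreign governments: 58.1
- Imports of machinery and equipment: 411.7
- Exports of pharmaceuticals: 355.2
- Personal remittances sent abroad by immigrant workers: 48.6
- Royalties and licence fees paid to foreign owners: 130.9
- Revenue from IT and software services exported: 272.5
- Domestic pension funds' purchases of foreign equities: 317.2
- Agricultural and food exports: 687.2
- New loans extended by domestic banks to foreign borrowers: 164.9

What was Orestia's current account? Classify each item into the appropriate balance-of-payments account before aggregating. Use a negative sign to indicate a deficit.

Goods: -411.7 + 355.2 + 687.2 - 635.1 - 529.7 = -534.1
Services: -209.6 - 130.9 + 272.5 = -68.0
Primary income: -127.8 + 128.7 + 183.2 = 184.1
Secondary income: 58.1 - 48.6 = 9.5
Current account = (-534.1) + (-68.0) + 184.1 + 9.5 = -408.5
(Excluded from the current account — capital account: capital transfers received from emigrants 37.0, acquisition of foreign patents and trademarks (non-produced assets) 58.8; financial account: acquisition of a foreign subsidiary by a resident firm (outward FDI) 365.0, domestic pension funds' purchases of foreign equities 317.2, new loans extended by domestic banks to foreign borrowers 164.9.)

-408.5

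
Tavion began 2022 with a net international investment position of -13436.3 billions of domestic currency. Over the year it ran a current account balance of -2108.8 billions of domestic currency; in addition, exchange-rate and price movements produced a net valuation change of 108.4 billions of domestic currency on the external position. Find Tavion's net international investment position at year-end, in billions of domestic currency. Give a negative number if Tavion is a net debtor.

-15436.7

Change in NIIP = current account + net valuation change = -2108.8 + 108.4 = -2000.4
End-of-year NIIP = -13436.3 + (-2000.4) = -15436.7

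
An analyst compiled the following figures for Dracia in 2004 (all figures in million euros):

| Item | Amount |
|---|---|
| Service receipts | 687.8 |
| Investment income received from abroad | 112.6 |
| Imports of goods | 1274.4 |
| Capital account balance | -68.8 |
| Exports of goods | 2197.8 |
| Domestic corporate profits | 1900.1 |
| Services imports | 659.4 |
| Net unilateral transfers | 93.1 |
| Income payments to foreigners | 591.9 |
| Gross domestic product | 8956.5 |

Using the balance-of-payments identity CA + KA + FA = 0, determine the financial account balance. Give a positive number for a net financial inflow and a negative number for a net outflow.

-496.8

Goods balance = 2197.8 - 1274.4 = 923.4
Services balance = 687.8 - 659.4 = 28.4
Trade balance (goods + services) = 923.4 + 28.4 = 951.8
Net primary income = 112.6 - 591.9 = -479.3
Net secondary income = 93.1
Current account = 951.8 + (-479.3) + 93.1 = 565.6
Financial account = -(565.6 + (-68.8)) = -496.8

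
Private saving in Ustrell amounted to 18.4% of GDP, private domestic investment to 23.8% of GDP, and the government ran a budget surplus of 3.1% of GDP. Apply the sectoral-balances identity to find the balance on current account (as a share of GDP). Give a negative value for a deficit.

By the sectoral-balances identity, CA = (S_private - I) + (T - G).
Private balance = 18.4 - 23.8 = -5.4
Government balance (T - G) = 3.1
CA = -5.4 + 3.1 = -2.3

-2.3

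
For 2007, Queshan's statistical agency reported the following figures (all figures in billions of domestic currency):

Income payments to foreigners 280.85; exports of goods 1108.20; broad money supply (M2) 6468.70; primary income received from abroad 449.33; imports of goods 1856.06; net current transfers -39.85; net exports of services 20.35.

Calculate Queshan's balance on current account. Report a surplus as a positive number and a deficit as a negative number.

Goods balance = 1108.20 - 1856.06 = -747.86
Services balance = 20.35
Trade balance (goods + services) = -747.86 + 20.35 = -727.51
Net primary income = 449.33 - 280.85 = 168.48
Net secondary income = -39.85
Current account = -727.51 + 168.48 + (-39.85) = -598.88

-598.88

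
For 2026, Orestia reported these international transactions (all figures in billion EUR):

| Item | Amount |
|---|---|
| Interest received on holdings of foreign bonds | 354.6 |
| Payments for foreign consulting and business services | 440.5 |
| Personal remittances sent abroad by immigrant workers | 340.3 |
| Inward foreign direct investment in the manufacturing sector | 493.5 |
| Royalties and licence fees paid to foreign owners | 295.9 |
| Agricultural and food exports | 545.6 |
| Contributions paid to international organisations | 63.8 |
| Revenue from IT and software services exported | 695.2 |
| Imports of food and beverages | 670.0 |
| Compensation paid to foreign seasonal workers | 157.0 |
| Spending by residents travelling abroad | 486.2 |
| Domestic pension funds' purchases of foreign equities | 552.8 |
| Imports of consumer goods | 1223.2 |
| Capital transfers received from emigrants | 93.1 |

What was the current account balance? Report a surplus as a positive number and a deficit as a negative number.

-2081.5

Goods: -1223.2 + 545.6 - 670.0 = -1347.6
Services: -295.9 + 695.2 - 440.5 - 486.2 = -527.4
Primary income: 354.6 - 157.0 = 197.6
Secondary income: -340.3 - 63.8 = -404.1
Current account = (-1347.6) + (-527.4) + 197.6 + (-404.1) = -2081.5
(Excluded from the current account — financial account: inward foreign direct investment in the manufacturing sector 493.5, domestic pension funds' purchases of foreign equities 552.8; capital account: capital transfers received from emigrants 93.1.)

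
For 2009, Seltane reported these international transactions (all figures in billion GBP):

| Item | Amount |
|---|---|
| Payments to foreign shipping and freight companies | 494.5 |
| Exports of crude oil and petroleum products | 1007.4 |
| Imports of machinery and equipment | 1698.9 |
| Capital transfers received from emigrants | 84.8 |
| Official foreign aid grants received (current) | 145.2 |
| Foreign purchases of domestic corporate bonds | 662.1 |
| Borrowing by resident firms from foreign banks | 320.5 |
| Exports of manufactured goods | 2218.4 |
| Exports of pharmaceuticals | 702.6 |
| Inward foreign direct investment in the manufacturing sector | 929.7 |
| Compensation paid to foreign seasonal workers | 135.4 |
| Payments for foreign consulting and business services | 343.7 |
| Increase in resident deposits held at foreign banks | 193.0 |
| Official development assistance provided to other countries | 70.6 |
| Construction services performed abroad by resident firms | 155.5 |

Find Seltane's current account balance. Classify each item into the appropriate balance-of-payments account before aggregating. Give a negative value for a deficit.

1486.0

Goods: 1007.4 - 1698.9 + 702.6 + 2218.4 = 2229.5
Services: -494.5 + 155.5 - 343.7 = -682.7
Primary income: -135.4
Secondary income: 145.2 - 70.6 = 74.6
Current account = 2229.5 + (-682.7) + (-135.4) + 74.6 = 1486.0
(Excluded from the current account — capital account: capital transfers received from emigrants 84.8; financial account: foreign purchases of domestic corporate bonds 662.1, borrowing by resident firms from foreign banks 320.5, inward foreign direct investment in the manufacturing sector 929.7, increase in resident deposits held at foreign banks 193.0.)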